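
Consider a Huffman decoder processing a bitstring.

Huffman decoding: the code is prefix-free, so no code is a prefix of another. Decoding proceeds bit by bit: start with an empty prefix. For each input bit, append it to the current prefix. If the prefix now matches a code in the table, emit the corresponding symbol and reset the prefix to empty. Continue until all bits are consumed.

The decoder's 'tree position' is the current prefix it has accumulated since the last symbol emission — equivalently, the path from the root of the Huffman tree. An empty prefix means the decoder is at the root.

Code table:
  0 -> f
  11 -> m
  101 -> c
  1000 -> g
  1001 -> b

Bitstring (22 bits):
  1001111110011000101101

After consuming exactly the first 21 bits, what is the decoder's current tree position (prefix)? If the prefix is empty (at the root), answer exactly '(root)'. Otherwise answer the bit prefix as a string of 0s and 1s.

Answer: 10

Derivation:
Bit 0: prefix='1' (no match yet)
Bit 1: prefix='10' (no match yet)
Bit 2: prefix='100' (no match yet)
Bit 3: prefix='1001' -> emit 'b', reset
Bit 4: prefix='1' (no match yet)
Bit 5: prefix='11' -> emit 'm', reset
Bit 6: prefix='1' (no match yet)
Bit 7: prefix='11' -> emit 'm', reset
Bit 8: prefix='1' (no match yet)
Bit 9: prefix='10' (no match yet)
Bit 10: prefix='100' (no match yet)
Bit 11: prefix='1001' -> emit 'b', reset
Bit 12: prefix='1' (no match yet)
Bit 13: prefix='10' (no match yet)
Bit 14: prefix='100' (no match yet)
Bit 15: prefix='1000' -> emit 'g', reset
Bit 16: prefix='1' (no match yet)
Bit 17: prefix='10' (no match yet)
Bit 18: prefix='101' -> emit 'c', reset
Bit 19: prefix='1' (no match yet)
Bit 20: prefix='10' (no match yet)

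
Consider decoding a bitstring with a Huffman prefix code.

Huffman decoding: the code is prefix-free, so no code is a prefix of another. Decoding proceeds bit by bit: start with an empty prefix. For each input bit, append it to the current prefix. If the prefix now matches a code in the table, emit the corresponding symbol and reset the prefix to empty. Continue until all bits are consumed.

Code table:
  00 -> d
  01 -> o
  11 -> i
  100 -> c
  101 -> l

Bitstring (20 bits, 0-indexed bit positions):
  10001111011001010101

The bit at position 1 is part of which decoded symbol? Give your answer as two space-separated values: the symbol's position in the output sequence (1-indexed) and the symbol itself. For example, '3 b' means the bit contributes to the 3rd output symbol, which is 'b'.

Bit 0: prefix='1' (no match yet)
Bit 1: prefix='10' (no match yet)
Bit 2: prefix='100' -> emit 'c', reset
Bit 3: prefix='0' (no match yet)
Bit 4: prefix='01' -> emit 'o', reset
Bit 5: prefix='1' (no match yet)

Answer: 1 c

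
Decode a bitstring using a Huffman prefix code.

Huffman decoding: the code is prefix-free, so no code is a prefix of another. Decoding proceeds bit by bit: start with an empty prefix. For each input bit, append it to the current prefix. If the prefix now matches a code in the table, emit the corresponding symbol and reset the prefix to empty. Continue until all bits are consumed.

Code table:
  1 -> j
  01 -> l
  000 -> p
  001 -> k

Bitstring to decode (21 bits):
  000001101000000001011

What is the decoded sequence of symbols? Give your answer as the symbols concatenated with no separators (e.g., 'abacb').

Bit 0: prefix='0' (no match yet)
Bit 1: prefix='00' (no match yet)
Bit 2: prefix='000' -> emit 'p', reset
Bit 3: prefix='0' (no match yet)
Bit 4: prefix='00' (no match yet)
Bit 5: prefix='001' -> emit 'k', reset
Bit 6: prefix='1' -> emit 'j', reset
Bit 7: prefix='0' (no match yet)
Bit 8: prefix='01' -> emit 'l', reset
Bit 9: prefix='0' (no match yet)
Bit 10: prefix='00' (no match yet)
Bit 11: prefix='000' -> emit 'p', reset
Bit 12: prefix='0' (no match yet)
Bit 13: prefix='00' (no match yet)
Bit 14: prefix='000' -> emit 'p', reset
Bit 15: prefix='0' (no match yet)
Bit 16: prefix='00' (no match yet)
Bit 17: prefix='001' -> emit 'k', reset
Bit 18: prefix='0' (no match yet)
Bit 19: prefix='01' -> emit 'l', reset
Bit 20: prefix='1' -> emit 'j', reset

Answer: pkjlppklj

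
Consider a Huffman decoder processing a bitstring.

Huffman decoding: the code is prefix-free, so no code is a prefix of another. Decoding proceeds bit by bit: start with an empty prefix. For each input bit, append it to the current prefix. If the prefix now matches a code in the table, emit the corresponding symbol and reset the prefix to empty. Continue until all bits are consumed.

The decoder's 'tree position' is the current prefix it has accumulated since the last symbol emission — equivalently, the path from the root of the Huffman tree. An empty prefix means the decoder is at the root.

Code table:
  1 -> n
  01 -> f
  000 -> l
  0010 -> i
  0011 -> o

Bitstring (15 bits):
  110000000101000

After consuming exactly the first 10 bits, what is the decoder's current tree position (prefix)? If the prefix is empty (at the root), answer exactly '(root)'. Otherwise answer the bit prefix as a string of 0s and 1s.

Answer: (root)

Derivation:
Bit 0: prefix='1' -> emit 'n', reset
Bit 1: prefix='1' -> emit 'n', reset
Bit 2: prefix='0' (no match yet)
Bit 3: prefix='00' (no match yet)
Bit 4: prefix='000' -> emit 'l', reset
Bit 5: prefix='0' (no match yet)
Bit 6: prefix='00' (no match yet)
Bit 7: prefix='000' -> emit 'l', reset
Bit 8: prefix='0' (no match yet)
Bit 9: prefix='01' -> emit 'f', reset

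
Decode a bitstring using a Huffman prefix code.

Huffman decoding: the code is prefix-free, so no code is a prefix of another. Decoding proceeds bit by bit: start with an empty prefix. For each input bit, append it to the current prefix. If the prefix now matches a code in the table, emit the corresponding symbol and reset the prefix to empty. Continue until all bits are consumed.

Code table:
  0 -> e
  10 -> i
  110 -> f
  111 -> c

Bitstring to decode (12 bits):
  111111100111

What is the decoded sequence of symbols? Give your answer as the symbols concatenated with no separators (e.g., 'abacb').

Answer: cciec

Derivation:
Bit 0: prefix='1' (no match yet)
Bit 1: prefix='11' (no match yet)
Bit 2: prefix='111' -> emit 'c', reset
Bit 3: prefix='1' (no match yet)
Bit 4: prefix='11' (no match yet)
Bit 5: prefix='111' -> emit 'c', reset
Bit 6: prefix='1' (no match yet)
Bit 7: prefix='10' -> emit 'i', reset
Bit 8: prefix='0' -> emit 'e', reset
Bit 9: prefix='1' (no match yet)
Bit 10: prefix='11' (no match yet)
Bit 11: prefix='111' -> emit 'c', reset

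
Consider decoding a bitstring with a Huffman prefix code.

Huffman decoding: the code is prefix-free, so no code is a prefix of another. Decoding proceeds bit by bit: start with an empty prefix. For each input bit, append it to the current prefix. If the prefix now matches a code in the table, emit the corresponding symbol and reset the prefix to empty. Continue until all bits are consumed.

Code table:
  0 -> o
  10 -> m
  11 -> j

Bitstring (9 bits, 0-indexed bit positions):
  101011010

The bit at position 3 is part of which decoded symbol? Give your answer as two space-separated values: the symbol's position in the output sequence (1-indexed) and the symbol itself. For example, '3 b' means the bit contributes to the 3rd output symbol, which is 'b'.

Answer: 2 m

Derivation:
Bit 0: prefix='1' (no match yet)
Bit 1: prefix='10' -> emit 'm', reset
Bit 2: prefix='1' (no match yet)
Bit 3: prefix='10' -> emit 'm', reset
Bit 4: prefix='1' (no match yet)
Bit 5: prefix='11' -> emit 'j', reset
Bit 6: prefix='0' -> emit 'o', reset
Bit 7: prefix='1' (no match yet)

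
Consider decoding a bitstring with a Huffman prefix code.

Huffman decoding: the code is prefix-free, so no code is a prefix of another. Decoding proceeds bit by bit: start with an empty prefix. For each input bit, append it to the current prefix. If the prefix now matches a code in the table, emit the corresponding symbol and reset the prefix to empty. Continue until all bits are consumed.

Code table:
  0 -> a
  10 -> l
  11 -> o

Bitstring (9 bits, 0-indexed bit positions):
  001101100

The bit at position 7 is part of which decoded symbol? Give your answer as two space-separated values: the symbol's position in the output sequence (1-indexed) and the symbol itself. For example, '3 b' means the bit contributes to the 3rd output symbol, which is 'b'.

Answer: 6 a

Derivation:
Bit 0: prefix='0' -> emit 'a', reset
Bit 1: prefix='0' -> emit 'a', reset
Bit 2: prefix='1' (no match yet)
Bit 3: prefix='11' -> emit 'o', reset
Bit 4: prefix='0' -> emit 'a', reset
Bit 5: prefix='1' (no match yet)
Bit 6: prefix='11' -> emit 'o', reset
Bit 7: prefix='0' -> emit 'a', reset
Bit 8: prefix='0' -> emit 'a', reset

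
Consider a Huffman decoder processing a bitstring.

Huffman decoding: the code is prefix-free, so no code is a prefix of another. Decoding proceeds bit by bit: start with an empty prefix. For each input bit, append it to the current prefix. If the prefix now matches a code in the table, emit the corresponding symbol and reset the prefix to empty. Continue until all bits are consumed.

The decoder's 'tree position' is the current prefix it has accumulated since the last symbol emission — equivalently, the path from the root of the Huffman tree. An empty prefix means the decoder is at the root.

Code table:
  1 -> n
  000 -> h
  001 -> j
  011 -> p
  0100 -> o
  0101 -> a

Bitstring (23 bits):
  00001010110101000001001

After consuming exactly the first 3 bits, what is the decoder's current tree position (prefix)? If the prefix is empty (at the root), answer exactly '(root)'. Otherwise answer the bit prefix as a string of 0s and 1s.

Answer: (root)

Derivation:
Bit 0: prefix='0' (no match yet)
Bit 1: prefix='00' (no match yet)
Bit 2: prefix='000' -> emit 'h', reset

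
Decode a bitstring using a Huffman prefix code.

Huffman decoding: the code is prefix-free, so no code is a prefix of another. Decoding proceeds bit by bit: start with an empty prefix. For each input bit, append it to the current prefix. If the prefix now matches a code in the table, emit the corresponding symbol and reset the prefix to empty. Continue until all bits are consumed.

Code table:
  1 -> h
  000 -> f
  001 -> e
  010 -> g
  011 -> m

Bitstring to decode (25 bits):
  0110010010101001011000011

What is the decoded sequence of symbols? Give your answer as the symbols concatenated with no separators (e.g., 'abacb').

Answer: meeghemfm

Derivation:
Bit 0: prefix='0' (no match yet)
Bit 1: prefix='01' (no match yet)
Bit 2: prefix='011' -> emit 'm', reset
Bit 3: prefix='0' (no match yet)
Bit 4: prefix='00' (no match yet)
Bit 5: prefix='001' -> emit 'e', reset
Bit 6: prefix='0' (no match yet)
Bit 7: prefix='00' (no match yet)
Bit 8: prefix='001' -> emit 'e', reset
Bit 9: prefix='0' (no match yet)
Bit 10: prefix='01' (no match yet)
Bit 11: prefix='010' -> emit 'g', reset
Bit 12: prefix='1' -> emit 'h', reset
Bit 13: prefix='0' (no match yet)
Bit 14: prefix='00' (no match yet)
Bit 15: prefix='001' -> emit 'e', reset
Bit 16: prefix='0' (no match yet)
Bit 17: prefix='01' (no match yet)
Bit 18: prefix='011' -> emit 'm', reset
Bit 19: prefix='0' (no match yet)
Bit 20: prefix='00' (no match yet)
Bit 21: prefix='000' -> emit 'f', reset
Bit 22: prefix='0' (no match yet)
Bit 23: prefix='01' (no match yet)
Bit 24: prefix='011' -> emit 'm', reset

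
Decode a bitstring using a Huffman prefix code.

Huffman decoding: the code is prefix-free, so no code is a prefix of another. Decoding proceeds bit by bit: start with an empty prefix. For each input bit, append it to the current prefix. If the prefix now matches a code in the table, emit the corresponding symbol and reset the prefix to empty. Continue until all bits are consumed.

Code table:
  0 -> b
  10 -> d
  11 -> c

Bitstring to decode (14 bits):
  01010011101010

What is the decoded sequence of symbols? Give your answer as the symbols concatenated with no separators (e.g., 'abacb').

Answer: bddbcddd

Derivation:
Bit 0: prefix='0' -> emit 'b', reset
Bit 1: prefix='1' (no match yet)
Bit 2: prefix='10' -> emit 'd', reset
Bit 3: prefix='1' (no match yet)
Bit 4: prefix='10' -> emit 'd', reset
Bit 5: prefix='0' -> emit 'b', reset
Bit 6: prefix='1' (no match yet)
Bit 7: prefix='11' -> emit 'c', reset
Bit 8: prefix='1' (no match yet)
Bit 9: prefix='10' -> emit 'd', reset
Bit 10: prefix='1' (no match yet)
Bit 11: prefix='10' -> emit 'd', reset
Bit 12: prefix='1' (no match yet)
Bit 13: prefix='10' -> emit 'd', reset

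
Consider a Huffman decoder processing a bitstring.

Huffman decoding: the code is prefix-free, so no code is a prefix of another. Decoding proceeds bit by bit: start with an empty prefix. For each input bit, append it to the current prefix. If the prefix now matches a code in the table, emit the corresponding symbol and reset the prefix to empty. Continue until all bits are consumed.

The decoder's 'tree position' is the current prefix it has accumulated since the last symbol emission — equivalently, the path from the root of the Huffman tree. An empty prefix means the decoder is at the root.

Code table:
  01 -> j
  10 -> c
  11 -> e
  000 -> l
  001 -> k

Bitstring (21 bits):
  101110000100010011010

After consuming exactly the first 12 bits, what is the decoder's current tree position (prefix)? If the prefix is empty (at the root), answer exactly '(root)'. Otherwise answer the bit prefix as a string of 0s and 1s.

Bit 0: prefix='1' (no match yet)
Bit 1: prefix='10' -> emit 'c', reset
Bit 2: prefix='1' (no match yet)
Bit 3: prefix='11' -> emit 'e', reset
Bit 4: prefix='1' (no match yet)
Bit 5: prefix='10' -> emit 'c', reset
Bit 6: prefix='0' (no match yet)
Bit 7: prefix='00' (no match yet)
Bit 8: prefix='000' -> emit 'l', reset
Bit 9: prefix='1' (no match yet)
Bit 10: prefix='10' -> emit 'c', reset
Bit 11: prefix='0' (no match yet)

Answer: 0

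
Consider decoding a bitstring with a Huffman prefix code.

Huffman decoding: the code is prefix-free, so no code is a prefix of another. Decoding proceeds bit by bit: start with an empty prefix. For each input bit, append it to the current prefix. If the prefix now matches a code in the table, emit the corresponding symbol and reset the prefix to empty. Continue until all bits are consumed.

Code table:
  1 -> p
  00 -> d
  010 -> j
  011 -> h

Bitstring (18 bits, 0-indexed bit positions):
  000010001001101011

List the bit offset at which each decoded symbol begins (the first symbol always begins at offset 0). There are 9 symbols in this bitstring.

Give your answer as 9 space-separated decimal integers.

Bit 0: prefix='0' (no match yet)
Bit 1: prefix='00' -> emit 'd', reset
Bit 2: prefix='0' (no match yet)
Bit 3: prefix='00' -> emit 'd', reset
Bit 4: prefix='1' -> emit 'p', reset
Bit 5: prefix='0' (no match yet)
Bit 6: prefix='00' -> emit 'd', reset
Bit 7: prefix='0' (no match yet)
Bit 8: prefix='01' (no match yet)
Bit 9: prefix='010' -> emit 'j', reset
Bit 10: prefix='0' (no match yet)
Bit 11: prefix='01' (no match yet)
Bit 12: prefix='011' -> emit 'h', reset
Bit 13: prefix='0' (no match yet)
Bit 14: prefix='01' (no match yet)
Bit 15: prefix='010' -> emit 'j', reset
Bit 16: prefix='1' -> emit 'p', reset
Bit 17: prefix='1' -> emit 'p', reset

Answer: 0 2 4 5 7 10 13 16 17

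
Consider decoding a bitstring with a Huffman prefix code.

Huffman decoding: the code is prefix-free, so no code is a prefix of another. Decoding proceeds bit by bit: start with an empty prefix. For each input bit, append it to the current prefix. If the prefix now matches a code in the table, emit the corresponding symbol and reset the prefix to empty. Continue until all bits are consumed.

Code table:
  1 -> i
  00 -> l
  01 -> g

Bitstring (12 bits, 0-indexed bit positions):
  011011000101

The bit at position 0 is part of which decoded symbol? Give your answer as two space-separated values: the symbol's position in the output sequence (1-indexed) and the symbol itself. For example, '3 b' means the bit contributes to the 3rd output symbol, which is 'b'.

Bit 0: prefix='0' (no match yet)
Bit 1: prefix='01' -> emit 'g', reset
Bit 2: prefix='1' -> emit 'i', reset
Bit 3: prefix='0' (no match yet)
Bit 4: prefix='01' -> emit 'g', reset

Answer: 1 g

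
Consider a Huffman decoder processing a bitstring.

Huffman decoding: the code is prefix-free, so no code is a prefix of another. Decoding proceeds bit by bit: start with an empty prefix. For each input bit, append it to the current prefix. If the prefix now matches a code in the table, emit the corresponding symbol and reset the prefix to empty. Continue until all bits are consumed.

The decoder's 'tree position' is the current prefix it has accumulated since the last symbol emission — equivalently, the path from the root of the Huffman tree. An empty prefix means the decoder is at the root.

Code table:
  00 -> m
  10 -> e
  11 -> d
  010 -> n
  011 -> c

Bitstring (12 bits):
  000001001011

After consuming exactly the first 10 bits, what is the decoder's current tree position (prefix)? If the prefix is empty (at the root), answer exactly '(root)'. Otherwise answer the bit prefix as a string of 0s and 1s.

Answer: (root)

Derivation:
Bit 0: prefix='0' (no match yet)
Bit 1: prefix='00' -> emit 'm', reset
Bit 2: prefix='0' (no match yet)
Bit 3: prefix='00' -> emit 'm', reset
Bit 4: prefix='0' (no match yet)
Bit 5: prefix='01' (no match yet)
Bit 6: prefix='010' -> emit 'n', reset
Bit 7: prefix='0' (no match yet)
Bit 8: prefix='01' (no match yet)
Bit 9: prefix='010' -> emit 'n', reset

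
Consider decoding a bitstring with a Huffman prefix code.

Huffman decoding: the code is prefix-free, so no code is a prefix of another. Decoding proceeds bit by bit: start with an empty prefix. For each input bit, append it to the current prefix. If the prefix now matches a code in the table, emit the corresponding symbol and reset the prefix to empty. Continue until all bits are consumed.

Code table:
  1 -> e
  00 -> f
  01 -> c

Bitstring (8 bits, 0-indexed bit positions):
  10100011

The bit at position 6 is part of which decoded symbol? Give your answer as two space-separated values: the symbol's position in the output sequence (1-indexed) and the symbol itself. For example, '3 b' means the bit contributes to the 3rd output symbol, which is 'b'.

Answer: 4 c

Derivation:
Bit 0: prefix='1' -> emit 'e', reset
Bit 1: prefix='0' (no match yet)
Bit 2: prefix='01' -> emit 'c', reset
Bit 3: prefix='0' (no match yet)
Bit 4: prefix='00' -> emit 'f', reset
Bit 5: prefix='0' (no match yet)
Bit 6: prefix='01' -> emit 'c', reset
Bit 7: prefix='1' -> emit 'e', reset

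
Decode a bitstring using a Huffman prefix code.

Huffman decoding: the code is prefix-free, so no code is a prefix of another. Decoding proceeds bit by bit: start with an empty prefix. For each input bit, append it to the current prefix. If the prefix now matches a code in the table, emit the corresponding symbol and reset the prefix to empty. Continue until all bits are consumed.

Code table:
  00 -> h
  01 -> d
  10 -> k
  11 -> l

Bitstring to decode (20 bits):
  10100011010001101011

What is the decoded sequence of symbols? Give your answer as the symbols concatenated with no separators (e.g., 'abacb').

Answer: kkhldhdkkl

Derivation:
Bit 0: prefix='1' (no match yet)
Bit 1: prefix='10' -> emit 'k', reset
Bit 2: prefix='1' (no match yet)
Bit 3: prefix='10' -> emit 'k', reset
Bit 4: prefix='0' (no match yet)
Bit 5: prefix='00' -> emit 'h', reset
Bit 6: prefix='1' (no match yet)
Bit 7: prefix='11' -> emit 'l', reset
Bit 8: prefix='0' (no match yet)
Bit 9: prefix='01' -> emit 'd', reset
Bit 10: prefix='0' (no match yet)
Bit 11: prefix='00' -> emit 'h', reset
Bit 12: prefix='0' (no match yet)
Bit 13: prefix='01' -> emit 'd', reset
Bit 14: prefix='1' (no match yet)
Bit 15: prefix='10' -> emit 'k', reset
Bit 16: prefix='1' (no match yet)
Bit 17: prefix='10' -> emit 'k', reset
Bit 18: prefix='1' (no match yet)
Bit 19: prefix='11' -> emit 'l', reset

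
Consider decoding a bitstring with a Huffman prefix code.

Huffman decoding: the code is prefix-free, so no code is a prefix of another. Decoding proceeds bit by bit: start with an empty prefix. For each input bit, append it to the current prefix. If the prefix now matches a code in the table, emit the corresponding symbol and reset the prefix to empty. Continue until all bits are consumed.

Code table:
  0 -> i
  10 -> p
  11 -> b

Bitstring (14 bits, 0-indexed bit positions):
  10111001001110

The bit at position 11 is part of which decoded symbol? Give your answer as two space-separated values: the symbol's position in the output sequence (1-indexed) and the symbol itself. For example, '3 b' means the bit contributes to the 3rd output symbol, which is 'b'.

Answer: 7 b

Derivation:
Bit 0: prefix='1' (no match yet)
Bit 1: prefix='10' -> emit 'p', reset
Bit 2: prefix='1' (no match yet)
Bit 3: prefix='11' -> emit 'b', reset
Bit 4: prefix='1' (no match yet)
Bit 5: prefix='10' -> emit 'p', reset
Bit 6: prefix='0' -> emit 'i', reset
Bit 7: prefix='1' (no match yet)
Bit 8: prefix='10' -> emit 'p', reset
Bit 9: prefix='0' -> emit 'i', reset
Bit 10: prefix='1' (no match yet)
Bit 11: prefix='11' -> emit 'b', reset
Bit 12: prefix='1' (no match yet)
Bit 13: prefix='10' -> emit 'p', reset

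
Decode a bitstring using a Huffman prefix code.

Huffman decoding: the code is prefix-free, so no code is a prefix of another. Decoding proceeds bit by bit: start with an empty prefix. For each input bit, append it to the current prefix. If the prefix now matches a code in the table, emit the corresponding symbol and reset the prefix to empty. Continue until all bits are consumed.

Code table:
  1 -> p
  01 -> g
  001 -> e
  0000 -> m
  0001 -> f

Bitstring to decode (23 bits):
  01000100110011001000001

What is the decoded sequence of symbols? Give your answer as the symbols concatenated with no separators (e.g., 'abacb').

Bit 0: prefix='0' (no match yet)
Bit 1: prefix='01' -> emit 'g', reset
Bit 2: prefix='0' (no match yet)
Bit 3: prefix='00' (no match yet)
Bit 4: prefix='000' (no match yet)
Bit 5: prefix='0001' -> emit 'f', reset
Bit 6: prefix='0' (no match yet)
Bit 7: prefix='00' (no match yet)
Bit 8: prefix='001' -> emit 'e', reset
Bit 9: prefix='1' -> emit 'p', reset
Bit 10: prefix='0' (no match yet)
Bit 11: prefix='00' (no match yet)
Bit 12: prefix='001' -> emit 'e', reset
Bit 13: prefix='1' -> emit 'p', reset
Bit 14: prefix='0' (no match yet)
Bit 15: prefix='00' (no match yet)
Bit 16: prefix='001' -> emit 'e', reset
Bit 17: prefix='0' (no match yet)
Bit 18: prefix='00' (no match yet)
Bit 19: prefix='000' (no match yet)
Bit 20: prefix='0000' -> emit 'm', reset
Bit 21: prefix='0' (no match yet)
Bit 22: prefix='01' -> emit 'g', reset

Answer: gfepepemg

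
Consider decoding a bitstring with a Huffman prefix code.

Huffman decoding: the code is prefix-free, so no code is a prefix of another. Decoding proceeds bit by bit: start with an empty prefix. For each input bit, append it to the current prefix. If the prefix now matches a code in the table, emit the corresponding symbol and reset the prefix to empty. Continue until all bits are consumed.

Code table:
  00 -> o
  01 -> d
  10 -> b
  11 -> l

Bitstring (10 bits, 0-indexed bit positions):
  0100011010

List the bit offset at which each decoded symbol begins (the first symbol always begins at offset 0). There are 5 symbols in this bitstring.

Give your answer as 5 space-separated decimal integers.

Bit 0: prefix='0' (no match yet)
Bit 1: prefix='01' -> emit 'd', reset
Bit 2: prefix='0' (no match yet)
Bit 3: prefix='00' -> emit 'o', reset
Bit 4: prefix='0' (no match yet)
Bit 5: prefix='01' -> emit 'd', reset
Bit 6: prefix='1' (no match yet)
Bit 7: prefix='10' -> emit 'b', reset
Bit 8: prefix='1' (no match yet)
Bit 9: prefix='10' -> emit 'b', reset

Answer: 0 2 4 6 8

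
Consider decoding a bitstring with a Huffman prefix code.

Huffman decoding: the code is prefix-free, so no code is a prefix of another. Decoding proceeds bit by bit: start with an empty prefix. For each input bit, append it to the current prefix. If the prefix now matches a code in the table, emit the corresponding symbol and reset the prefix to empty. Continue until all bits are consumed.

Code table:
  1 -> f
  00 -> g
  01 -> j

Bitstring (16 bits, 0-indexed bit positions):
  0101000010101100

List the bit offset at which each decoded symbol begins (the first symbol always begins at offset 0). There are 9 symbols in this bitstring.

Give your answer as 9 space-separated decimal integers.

Answer: 0 2 4 6 8 9 11 13 14

Derivation:
Bit 0: prefix='0' (no match yet)
Bit 1: prefix='01' -> emit 'j', reset
Bit 2: prefix='0' (no match yet)
Bit 3: prefix='01' -> emit 'j', reset
Bit 4: prefix='0' (no match yet)
Bit 5: prefix='00' -> emit 'g', reset
Bit 6: prefix='0' (no match yet)
Bit 7: prefix='00' -> emit 'g', reset
Bit 8: prefix='1' -> emit 'f', reset
Bit 9: prefix='0' (no match yet)
Bit 10: prefix='01' -> emit 'j', reset
Bit 11: prefix='0' (no match yet)
Bit 12: prefix='01' -> emit 'j', reset
Bit 13: prefix='1' -> emit 'f', reset
Bit 14: prefix='0' (no match yet)
Bit 15: prefix='00' -> emit 'g', reset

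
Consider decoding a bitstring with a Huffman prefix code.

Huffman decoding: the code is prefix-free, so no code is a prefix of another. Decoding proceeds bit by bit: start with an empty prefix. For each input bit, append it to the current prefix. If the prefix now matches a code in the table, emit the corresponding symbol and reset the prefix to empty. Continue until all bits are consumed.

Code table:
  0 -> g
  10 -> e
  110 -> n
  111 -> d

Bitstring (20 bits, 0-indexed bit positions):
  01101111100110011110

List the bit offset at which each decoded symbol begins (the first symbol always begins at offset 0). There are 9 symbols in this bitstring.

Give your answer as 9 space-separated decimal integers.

Answer: 0 1 4 7 10 11 14 15 18

Derivation:
Bit 0: prefix='0' -> emit 'g', reset
Bit 1: prefix='1' (no match yet)
Bit 2: prefix='11' (no match yet)
Bit 3: prefix='110' -> emit 'n', reset
Bit 4: prefix='1' (no match yet)
Bit 5: prefix='11' (no match yet)
Bit 6: prefix='111' -> emit 'd', reset
Bit 7: prefix='1' (no match yet)
Bit 8: prefix='11' (no match yet)
Bit 9: prefix='110' -> emit 'n', reset
Bit 10: prefix='0' -> emit 'g', reset
Bit 11: prefix='1' (no match yet)
Bit 12: prefix='11' (no match yet)
Bit 13: prefix='110' -> emit 'n', reset
Bit 14: prefix='0' -> emit 'g', reset
Bit 15: prefix='1' (no match yet)
Bit 16: prefix='11' (no match yet)
Bit 17: prefix='111' -> emit 'd', reset
Bit 18: prefix='1' (no match yet)
Bit 19: prefix='10' -> emit 'e', reset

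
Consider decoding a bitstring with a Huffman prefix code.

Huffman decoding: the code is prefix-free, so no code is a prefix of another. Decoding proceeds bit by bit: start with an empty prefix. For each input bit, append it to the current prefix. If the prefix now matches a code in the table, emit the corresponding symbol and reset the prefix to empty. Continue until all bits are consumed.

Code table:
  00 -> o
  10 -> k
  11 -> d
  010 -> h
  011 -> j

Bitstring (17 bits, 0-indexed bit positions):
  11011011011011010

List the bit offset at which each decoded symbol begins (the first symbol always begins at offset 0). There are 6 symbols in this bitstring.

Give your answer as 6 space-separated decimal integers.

Answer: 0 2 5 8 11 14

Derivation:
Bit 0: prefix='1' (no match yet)
Bit 1: prefix='11' -> emit 'd', reset
Bit 2: prefix='0' (no match yet)
Bit 3: prefix='01' (no match yet)
Bit 4: prefix='011' -> emit 'j', reset
Bit 5: prefix='0' (no match yet)
Bit 6: prefix='01' (no match yet)
Bit 7: prefix='011' -> emit 'j', reset
Bit 8: prefix='0' (no match yet)
Bit 9: prefix='01' (no match yet)
Bit 10: prefix='011' -> emit 'j', reset
Bit 11: prefix='0' (no match yet)
Bit 12: prefix='01' (no match yet)
Bit 13: prefix='011' -> emit 'j', reset
Bit 14: prefix='0' (no match yet)
Bit 15: prefix='01' (no match yet)
Bit 16: prefix='010' -> emit 'h', reset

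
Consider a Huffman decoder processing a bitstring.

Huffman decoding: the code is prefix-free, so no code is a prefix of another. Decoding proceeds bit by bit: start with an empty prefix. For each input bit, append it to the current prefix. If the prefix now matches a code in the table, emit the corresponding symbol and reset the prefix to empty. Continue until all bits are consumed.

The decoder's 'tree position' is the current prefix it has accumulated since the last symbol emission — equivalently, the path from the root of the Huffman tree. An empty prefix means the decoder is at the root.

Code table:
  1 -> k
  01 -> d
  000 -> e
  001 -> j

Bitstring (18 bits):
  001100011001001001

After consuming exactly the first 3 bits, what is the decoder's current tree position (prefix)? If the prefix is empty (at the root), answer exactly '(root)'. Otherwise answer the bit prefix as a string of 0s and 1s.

Answer: (root)

Derivation:
Bit 0: prefix='0' (no match yet)
Bit 1: prefix='00' (no match yet)
Bit 2: prefix='001' -> emit 'j', reset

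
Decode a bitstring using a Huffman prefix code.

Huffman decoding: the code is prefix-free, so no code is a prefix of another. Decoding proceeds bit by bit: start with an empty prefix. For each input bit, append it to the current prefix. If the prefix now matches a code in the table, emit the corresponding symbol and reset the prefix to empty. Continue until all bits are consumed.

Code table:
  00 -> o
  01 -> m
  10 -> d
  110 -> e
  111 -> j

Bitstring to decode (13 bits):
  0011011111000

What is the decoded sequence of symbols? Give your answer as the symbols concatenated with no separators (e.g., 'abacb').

Bit 0: prefix='0' (no match yet)
Bit 1: prefix='00' -> emit 'o', reset
Bit 2: prefix='1' (no match yet)
Bit 3: prefix='11' (no match yet)
Bit 4: prefix='110' -> emit 'e', reset
Bit 5: prefix='1' (no match yet)
Bit 6: prefix='11' (no match yet)
Bit 7: prefix='111' -> emit 'j', reset
Bit 8: prefix='1' (no match yet)
Bit 9: prefix='11' (no match yet)
Bit 10: prefix='110' -> emit 'e', reset
Bit 11: prefix='0' (no match yet)
Bit 12: prefix='00' -> emit 'o', reset

Answer: oejeo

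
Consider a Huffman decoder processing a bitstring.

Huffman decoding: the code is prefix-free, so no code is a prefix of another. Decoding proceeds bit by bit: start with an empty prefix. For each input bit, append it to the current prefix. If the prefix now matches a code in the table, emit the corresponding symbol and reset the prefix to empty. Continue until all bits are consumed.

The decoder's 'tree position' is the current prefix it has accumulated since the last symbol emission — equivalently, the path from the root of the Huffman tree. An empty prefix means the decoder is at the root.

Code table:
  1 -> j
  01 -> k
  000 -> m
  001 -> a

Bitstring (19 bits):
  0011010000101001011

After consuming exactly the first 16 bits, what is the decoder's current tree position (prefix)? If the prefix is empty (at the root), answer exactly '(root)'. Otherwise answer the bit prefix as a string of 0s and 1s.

Answer: (root)

Derivation:
Bit 0: prefix='0' (no match yet)
Bit 1: prefix='00' (no match yet)
Bit 2: prefix='001' -> emit 'a', reset
Bit 3: prefix='1' -> emit 'j', reset
Bit 4: prefix='0' (no match yet)
Bit 5: prefix='01' -> emit 'k', reset
Bit 6: prefix='0' (no match yet)
Bit 7: prefix='00' (no match yet)
Bit 8: prefix='000' -> emit 'm', reset
Bit 9: prefix='0' (no match yet)
Bit 10: prefix='01' -> emit 'k', reset
Bit 11: prefix='0' (no match yet)
Bit 12: prefix='01' -> emit 'k', reset
Bit 13: prefix='0' (no match yet)
Bit 14: prefix='00' (no match yet)
Bit 15: prefix='001' -> emit 'a', reset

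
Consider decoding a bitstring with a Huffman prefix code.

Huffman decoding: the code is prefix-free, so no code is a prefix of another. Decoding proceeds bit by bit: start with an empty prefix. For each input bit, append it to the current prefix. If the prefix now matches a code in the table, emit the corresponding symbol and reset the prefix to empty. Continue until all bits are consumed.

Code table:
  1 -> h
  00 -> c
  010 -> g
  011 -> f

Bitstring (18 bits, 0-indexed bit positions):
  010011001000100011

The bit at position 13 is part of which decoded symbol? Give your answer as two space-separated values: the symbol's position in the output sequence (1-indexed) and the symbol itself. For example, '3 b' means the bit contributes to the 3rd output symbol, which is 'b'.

Answer: 6 g

Derivation:
Bit 0: prefix='0' (no match yet)
Bit 1: prefix='01' (no match yet)
Bit 2: prefix='010' -> emit 'g', reset
Bit 3: prefix='0' (no match yet)
Bit 4: prefix='01' (no match yet)
Bit 5: prefix='011' -> emit 'f', reset
Bit 6: prefix='0' (no match yet)
Bit 7: prefix='00' -> emit 'c', reset
Bit 8: prefix='1' -> emit 'h', reset
Bit 9: prefix='0' (no match yet)
Bit 10: prefix='00' -> emit 'c', reset
Bit 11: prefix='0' (no match yet)
Bit 12: prefix='01' (no match yet)
Bit 13: prefix='010' -> emit 'g', reset
Bit 14: prefix='0' (no match yet)
Bit 15: prefix='00' -> emit 'c', reset
Bit 16: prefix='1' -> emit 'h', reset
Bit 17: prefix='1' -> emit 'h', reset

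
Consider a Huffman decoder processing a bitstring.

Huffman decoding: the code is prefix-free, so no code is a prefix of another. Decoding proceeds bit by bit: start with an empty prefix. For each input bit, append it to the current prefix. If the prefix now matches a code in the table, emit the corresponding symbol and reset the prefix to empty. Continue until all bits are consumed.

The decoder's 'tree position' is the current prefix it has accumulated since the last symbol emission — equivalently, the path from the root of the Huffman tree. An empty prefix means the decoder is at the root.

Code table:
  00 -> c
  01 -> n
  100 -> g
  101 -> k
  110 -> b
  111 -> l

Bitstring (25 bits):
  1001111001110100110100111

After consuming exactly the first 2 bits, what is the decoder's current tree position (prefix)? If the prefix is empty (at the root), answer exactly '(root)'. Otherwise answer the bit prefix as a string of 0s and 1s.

Answer: 10

Derivation:
Bit 0: prefix='1' (no match yet)
Bit 1: prefix='10' (no match yet)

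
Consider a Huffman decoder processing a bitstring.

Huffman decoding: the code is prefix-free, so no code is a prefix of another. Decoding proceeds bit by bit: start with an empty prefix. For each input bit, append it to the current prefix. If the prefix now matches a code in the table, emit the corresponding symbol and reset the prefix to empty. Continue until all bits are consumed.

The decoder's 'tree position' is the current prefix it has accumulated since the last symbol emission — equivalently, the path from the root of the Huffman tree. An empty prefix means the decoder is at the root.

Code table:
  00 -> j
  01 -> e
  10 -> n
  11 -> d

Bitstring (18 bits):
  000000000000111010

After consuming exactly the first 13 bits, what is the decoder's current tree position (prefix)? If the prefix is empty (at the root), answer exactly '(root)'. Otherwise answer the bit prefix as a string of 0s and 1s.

Answer: 1

Derivation:
Bit 0: prefix='0' (no match yet)
Bit 1: prefix='00' -> emit 'j', reset
Bit 2: prefix='0' (no match yet)
Bit 3: prefix='00' -> emit 'j', reset
Bit 4: prefix='0' (no match yet)
Bit 5: prefix='00' -> emit 'j', reset
Bit 6: prefix='0' (no match yet)
Bit 7: prefix='00' -> emit 'j', reset
Bit 8: prefix='0' (no match yet)
Bit 9: prefix='00' -> emit 'j', reset
Bit 10: prefix='0' (no match yet)
Bit 11: prefix='00' -> emit 'j', reset
Bit 12: prefix='1' (no match yet)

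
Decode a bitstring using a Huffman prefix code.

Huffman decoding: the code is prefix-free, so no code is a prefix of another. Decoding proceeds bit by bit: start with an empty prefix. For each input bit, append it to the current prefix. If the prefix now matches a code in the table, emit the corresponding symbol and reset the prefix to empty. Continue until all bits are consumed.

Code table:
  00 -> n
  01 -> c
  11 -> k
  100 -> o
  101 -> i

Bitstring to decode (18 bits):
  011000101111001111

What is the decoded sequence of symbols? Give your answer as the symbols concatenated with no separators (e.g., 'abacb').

Bit 0: prefix='0' (no match yet)
Bit 1: prefix='01' -> emit 'c', reset
Bit 2: prefix='1' (no match yet)
Bit 3: prefix='10' (no match yet)
Bit 4: prefix='100' -> emit 'o', reset
Bit 5: prefix='0' (no match yet)
Bit 6: prefix='01' -> emit 'c', reset
Bit 7: prefix='0' (no match yet)
Bit 8: prefix='01' -> emit 'c', reset
Bit 9: prefix='1' (no match yet)
Bit 10: prefix='11' -> emit 'k', reset
Bit 11: prefix='1' (no match yet)
Bit 12: prefix='10' (no match yet)
Bit 13: prefix='100' -> emit 'o', reset
Bit 14: prefix='1' (no match yet)
Bit 15: prefix='11' -> emit 'k', reset
Bit 16: prefix='1' (no match yet)
Bit 17: prefix='11' -> emit 'k', reset

Answer: cocckokk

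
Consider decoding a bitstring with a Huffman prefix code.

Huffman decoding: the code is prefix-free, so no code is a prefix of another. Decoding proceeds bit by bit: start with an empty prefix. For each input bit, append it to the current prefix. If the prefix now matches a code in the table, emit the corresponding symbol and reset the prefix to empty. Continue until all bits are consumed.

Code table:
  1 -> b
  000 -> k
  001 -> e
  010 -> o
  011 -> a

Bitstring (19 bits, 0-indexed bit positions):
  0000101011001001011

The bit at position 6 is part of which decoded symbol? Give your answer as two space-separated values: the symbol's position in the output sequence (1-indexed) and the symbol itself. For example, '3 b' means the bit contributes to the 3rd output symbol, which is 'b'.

Answer: 3 b

Derivation:
Bit 0: prefix='0' (no match yet)
Bit 1: prefix='00' (no match yet)
Bit 2: prefix='000' -> emit 'k', reset
Bit 3: prefix='0' (no match yet)
Bit 4: prefix='01' (no match yet)
Bit 5: prefix='010' -> emit 'o', reset
Bit 6: prefix='1' -> emit 'b', reset
Bit 7: prefix='0' (no match yet)
Bit 8: prefix='01' (no match yet)
Bit 9: prefix='011' -> emit 'a', reset
Bit 10: prefix='0' (no match yet)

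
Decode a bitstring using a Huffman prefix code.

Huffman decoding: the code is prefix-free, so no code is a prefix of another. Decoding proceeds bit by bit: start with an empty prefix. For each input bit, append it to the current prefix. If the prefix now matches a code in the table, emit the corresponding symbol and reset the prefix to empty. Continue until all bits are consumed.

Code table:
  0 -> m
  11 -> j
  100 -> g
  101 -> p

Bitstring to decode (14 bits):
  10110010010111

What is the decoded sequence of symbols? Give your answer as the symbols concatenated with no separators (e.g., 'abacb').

Answer: pggpj

Derivation:
Bit 0: prefix='1' (no match yet)
Bit 1: prefix='10' (no match yet)
Bit 2: prefix='101' -> emit 'p', reset
Bit 3: prefix='1' (no match yet)
Bit 4: prefix='10' (no match yet)
Bit 5: prefix='100' -> emit 'g', reset
Bit 6: prefix='1' (no match yet)
Bit 7: prefix='10' (no match yet)
Bit 8: prefix='100' -> emit 'g', reset
Bit 9: prefix='1' (no match yet)
Bit 10: prefix='10' (no match yet)
Bit 11: prefix='101' -> emit 'p', reset
Bit 12: prefix='1' (no match yet)
Bit 13: prefix='11' -> emit 'j', reset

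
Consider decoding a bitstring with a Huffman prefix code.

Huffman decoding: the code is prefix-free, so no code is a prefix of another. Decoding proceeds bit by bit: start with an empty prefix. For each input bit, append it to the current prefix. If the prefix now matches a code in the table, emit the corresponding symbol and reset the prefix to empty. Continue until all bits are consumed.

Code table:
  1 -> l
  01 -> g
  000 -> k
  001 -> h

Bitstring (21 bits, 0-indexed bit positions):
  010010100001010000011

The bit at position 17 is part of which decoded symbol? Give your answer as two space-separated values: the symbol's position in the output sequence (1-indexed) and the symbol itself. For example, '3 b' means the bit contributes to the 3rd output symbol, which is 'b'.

Bit 0: prefix='0' (no match yet)
Bit 1: prefix='01' -> emit 'g', reset
Bit 2: prefix='0' (no match yet)
Bit 3: prefix='00' (no match yet)
Bit 4: prefix='001' -> emit 'h', reset
Bit 5: prefix='0' (no match yet)
Bit 6: prefix='01' -> emit 'g', reset
Bit 7: prefix='0' (no match yet)
Bit 8: prefix='00' (no match yet)
Bit 9: prefix='000' -> emit 'k', reset
Bit 10: prefix='0' (no match yet)
Bit 11: prefix='01' -> emit 'g', reset
Bit 12: prefix='0' (no match yet)
Bit 13: prefix='01' -> emit 'g', reset
Bit 14: prefix='0' (no match yet)
Bit 15: prefix='00' (no match yet)
Bit 16: prefix='000' -> emit 'k', reset
Bit 17: prefix='0' (no match yet)
Bit 18: prefix='00' (no match yet)
Bit 19: prefix='001' -> emit 'h', reset
Bit 20: prefix='1' -> emit 'l', reset

Answer: 8 h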